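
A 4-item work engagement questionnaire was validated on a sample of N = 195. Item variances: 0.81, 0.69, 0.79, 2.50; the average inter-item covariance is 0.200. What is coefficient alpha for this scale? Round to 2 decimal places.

α = 0.45

Σσ²ᵢ = 0.81 + 0.69 + 0.79 + 2.50 = 4.79
Sum of the 6 distinct covariances = 6 × 0.200 = 1.200
σ²_T = Σσ²ᵢ + 2·Σcov = 4.79 + 2 × 1.200 = 7.190
α = (4/3)·(1 − 4.79/7.190) = 0.45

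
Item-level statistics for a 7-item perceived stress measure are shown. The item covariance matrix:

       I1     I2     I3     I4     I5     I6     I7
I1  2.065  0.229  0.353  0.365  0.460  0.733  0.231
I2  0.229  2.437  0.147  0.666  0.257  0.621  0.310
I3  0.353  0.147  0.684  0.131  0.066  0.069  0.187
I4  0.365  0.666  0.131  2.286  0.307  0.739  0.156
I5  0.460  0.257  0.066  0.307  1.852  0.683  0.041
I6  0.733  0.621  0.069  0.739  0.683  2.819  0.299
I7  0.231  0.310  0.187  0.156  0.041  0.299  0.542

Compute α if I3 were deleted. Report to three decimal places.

α = 0.605

Remaining items: I1, I2, I4, I5, I6, I7 (k = 6).
sum of item variances = 2.065 + 2.437 + 2.286 + 1.852 + 2.819 + 0.542 = 12.001
σ²_T = 12.001 + 2 × 6.097 = 24.195
α (item deleted) = (6/5)·(1 − 12.001/24.195) = 0.605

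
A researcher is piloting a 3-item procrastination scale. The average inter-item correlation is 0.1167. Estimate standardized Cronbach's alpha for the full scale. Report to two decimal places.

Standardized α = k·r̄ / (1 + (k−1)·r̄) = 3 × 0.1167 / (1 + 2 × 0.1167)
  = 0.3501 / 1.2334 = 0.28

α = 0.28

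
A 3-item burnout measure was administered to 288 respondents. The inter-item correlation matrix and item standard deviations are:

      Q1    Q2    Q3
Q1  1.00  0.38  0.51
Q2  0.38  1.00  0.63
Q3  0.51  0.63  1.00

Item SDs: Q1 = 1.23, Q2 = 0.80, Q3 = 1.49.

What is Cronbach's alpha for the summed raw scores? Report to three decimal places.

Cronbach's alpha = 0.728

Σσ²ᵢ = 1.23² + 0.80² + 1.49² = 4.3730
Covariances σ_ij = r_ij · s_i · s_j:
  σ(Q1,Q2) = 0.38 × 1.23 × 0.80 = 0.3739
  σ(Q1,Q3) = 0.51 × 1.23 × 1.49 = 0.9347
  σ(Q2,Q3) = 0.63 × 0.80 × 1.49 = 0.7510
σ²_T = Σσ²ᵢ + 2·Σσ_ij = 4.3730 + 2 × 2.0596 = 8.4922
α = (3/2)·(1 − 4.3730/8.4922) = 0.728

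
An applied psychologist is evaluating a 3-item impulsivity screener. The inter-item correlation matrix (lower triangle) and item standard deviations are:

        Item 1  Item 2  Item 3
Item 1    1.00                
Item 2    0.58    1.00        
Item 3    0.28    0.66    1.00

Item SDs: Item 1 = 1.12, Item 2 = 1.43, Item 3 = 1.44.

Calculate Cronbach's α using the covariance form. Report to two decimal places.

α = 0.76

Σσ²ᵢ = 1.12² + 1.43² + 1.44² = 5.3729
Covariances σ_ij = r_ij · s_i · s_j:
  σ(Item 1,Item 2) = 0.58 × 1.12 × 1.43 = 0.9289
  σ(Item 1,Item 3) = 0.28 × 1.12 × 1.44 = 0.4516
  σ(Item 2,Item 3) = 0.66 × 1.43 × 1.44 = 1.3591
σ²_T = Σσ²ᵢ + 2·Σσ_ij = 5.3729 + 2 × 2.7396 = 10.8521
α = (3/2)·(1 − 5.3729/10.8521) = 0.76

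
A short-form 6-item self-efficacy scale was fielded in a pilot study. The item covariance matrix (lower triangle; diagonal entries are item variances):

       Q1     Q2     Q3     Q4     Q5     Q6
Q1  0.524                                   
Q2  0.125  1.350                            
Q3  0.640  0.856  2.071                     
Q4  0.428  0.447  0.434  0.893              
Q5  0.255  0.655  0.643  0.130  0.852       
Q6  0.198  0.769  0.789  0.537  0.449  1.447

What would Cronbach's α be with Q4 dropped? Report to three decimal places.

Remaining items: Q1, Q2, Q3, Q5, Q6 (k = 5).
ΣVar(i) = 0.524 + 1.350 + 2.071 + 0.852 + 1.447 = 6.244
total variance = 6.244 + 2 × 5.379 = 17.002
α (item deleted) = (5/4)·(1 − 6.244/17.002) = 0.791

α = 0.791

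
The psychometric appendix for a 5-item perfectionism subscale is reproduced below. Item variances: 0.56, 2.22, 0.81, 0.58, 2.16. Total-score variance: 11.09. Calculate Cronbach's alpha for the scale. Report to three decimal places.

ΣVar(i) = 0.56 + 2.22 + 0.81 + 0.58 + 2.16 = 6.33
α = (k/(k−1))·(1 − ΣVar(i)/total variance) = (5/4)·(1 − 6.33/11.09) = 0.537

α = 0.537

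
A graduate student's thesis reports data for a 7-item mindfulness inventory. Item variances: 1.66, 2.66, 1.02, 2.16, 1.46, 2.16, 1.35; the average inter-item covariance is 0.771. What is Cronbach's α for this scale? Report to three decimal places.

Cronbach's α = 0.842

sum of item variances = 1.66 + 2.66 + 1.02 + 2.16 + 1.46 + 2.16 + 1.35 = 12.47
Sum of the 21 distinct covariances = 21 × 0.771 = 16.191
σ²_T = sum of item variances + 2·Σcov = 12.47 + 2 × 16.191 = 44.852
α = (7/6)·(1 − 12.47/44.852) = 0.842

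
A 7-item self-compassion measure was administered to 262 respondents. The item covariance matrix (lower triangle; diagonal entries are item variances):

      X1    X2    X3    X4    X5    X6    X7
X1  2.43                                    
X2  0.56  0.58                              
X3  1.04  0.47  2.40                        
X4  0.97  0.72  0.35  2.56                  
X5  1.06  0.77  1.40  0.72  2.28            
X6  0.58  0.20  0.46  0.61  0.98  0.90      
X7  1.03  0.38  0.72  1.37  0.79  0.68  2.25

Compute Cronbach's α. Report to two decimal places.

Cronbach's α = 0.82

Σσ²ᵢ = 2.43 + 0.58 + 2.40 + 2.56 + 2.28 + 0.90 + 2.25 = 13.40
Sum of off-diagonal covariances = 15.86
total variance = 13.40 + 2 × 15.86 = 45.12
α = (k/(k−1))·(1 − Σσ²ᵢ/total variance) = (7/6)·(1 − 13.40/45.12) = 0.82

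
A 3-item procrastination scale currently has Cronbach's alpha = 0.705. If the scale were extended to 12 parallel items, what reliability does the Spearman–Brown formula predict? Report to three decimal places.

predicted reliability = 0.905

Length factor m = 12/3 = 4.0000
α' = m·α / (1 + (m−1)·α)
   = 12/3 × 0.705 / (1 + (12/3 − 1) × 0.705)
   = 2.8200 / 3.1150 = 0.905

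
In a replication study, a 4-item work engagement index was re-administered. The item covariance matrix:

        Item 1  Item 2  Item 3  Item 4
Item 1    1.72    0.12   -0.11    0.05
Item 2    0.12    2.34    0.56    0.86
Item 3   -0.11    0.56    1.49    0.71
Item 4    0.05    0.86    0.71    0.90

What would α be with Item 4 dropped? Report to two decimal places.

Remaining items: Item 1, Item 2, Item 3 (k = 3).
sum of item variances = 1.72 + 2.34 + 1.49 = 5.55
Var(T) = 5.55 + 2 × 0.57 = 6.69
α (item deleted) = (3/2)·(1 − 5.55/6.69) = 0.26

α = 0.26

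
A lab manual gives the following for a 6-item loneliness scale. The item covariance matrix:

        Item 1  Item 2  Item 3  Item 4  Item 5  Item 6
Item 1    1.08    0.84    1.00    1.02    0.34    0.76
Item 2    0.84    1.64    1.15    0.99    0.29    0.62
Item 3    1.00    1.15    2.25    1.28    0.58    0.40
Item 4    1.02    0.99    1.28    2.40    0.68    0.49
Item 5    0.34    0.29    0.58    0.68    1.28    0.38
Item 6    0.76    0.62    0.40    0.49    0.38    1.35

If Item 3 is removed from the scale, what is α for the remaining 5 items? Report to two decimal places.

α = 0.78

Remaining items: Item 1, Item 2, Item 4, Item 5, Item 6 (k = 5).
Σσ²ᵢ = 1.08 + 1.64 + 2.40 + 1.28 + 1.35 = 7.75
σ²_T = 7.75 + 2 × 6.41 = 20.57
α (item deleted) = (5/4)·(1 − 7.75/20.57) = 0.78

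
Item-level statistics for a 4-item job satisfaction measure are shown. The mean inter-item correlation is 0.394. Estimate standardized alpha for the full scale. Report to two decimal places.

standardized alpha = 0.72

Standardized α = k·r̄ / (1 + (k−1)·r̄) = 4 × 0.394 / (1 + 3 × 0.394)
  = 1.5760 / 2.1820 = 0.72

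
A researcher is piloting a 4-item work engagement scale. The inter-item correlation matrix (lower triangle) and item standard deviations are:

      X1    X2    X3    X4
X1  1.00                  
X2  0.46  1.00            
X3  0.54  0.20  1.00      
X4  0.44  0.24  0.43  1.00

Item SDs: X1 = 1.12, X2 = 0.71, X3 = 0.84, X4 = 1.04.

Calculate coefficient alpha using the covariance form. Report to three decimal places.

Σσ²ᵢ = 1.12² + 0.71² + 0.84² + 1.04² = 3.5457
Covariances σ_ij = r_ij · s_i · s_j:
  σ(X1,X2) = 0.46 × 1.12 × 0.71 = 0.3658
  σ(X1,X3) = 0.54 × 1.12 × 0.84 = 0.5080
  σ(X1,X4) = 0.44 × 1.12 × 1.04 = 0.5125
  σ(X2,X3) = 0.20 × 0.71 × 0.84 = 0.1193
  σ(X2,X4) = 0.24 × 0.71 × 1.04 = 0.1772
  σ(X3,X4) = 0.43 × 0.84 × 1.04 = 0.3756
σ²_T = Σσ²ᵢ + 2·Σσ_ij = 3.5457 + 2 × 2.0584 = 7.6625
α = (4/3)·(1 − 3.5457/7.6625) = 0.716

α = 0.716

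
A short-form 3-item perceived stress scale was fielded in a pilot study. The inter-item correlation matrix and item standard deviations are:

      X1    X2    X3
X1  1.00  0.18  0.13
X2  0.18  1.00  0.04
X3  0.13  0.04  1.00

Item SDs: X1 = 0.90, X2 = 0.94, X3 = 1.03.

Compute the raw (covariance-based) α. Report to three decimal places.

α = 0.277

Σσ²ᵢ = 0.90² + 0.94² + 1.03² = 2.7545
Covariances σ_ij = r_ij · s_i · s_j:
  σ(X1,X2) = 0.18 × 0.90 × 0.94 = 0.1523
  σ(X1,X3) = 0.13 × 0.90 × 1.03 = 0.1205
  σ(X2,X3) = 0.04 × 0.94 × 1.03 = 0.0387
σ²_T = Σσ²ᵢ + 2·Σσ_ij = 2.7545 + 2 × 0.3115 = 3.3775
α = (3/2)·(1 − 2.7545/3.3775) = 0.277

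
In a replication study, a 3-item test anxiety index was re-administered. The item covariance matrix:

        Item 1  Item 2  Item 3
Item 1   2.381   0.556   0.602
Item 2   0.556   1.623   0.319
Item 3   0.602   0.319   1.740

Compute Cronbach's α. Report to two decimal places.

Cronbach's α = 0.51

Σσ²ᵢ = 2.381 + 1.623 + 1.740 = 5.744
Sum of off-diagonal covariances = 1.477
σ²_T = 5.744 + 2 × 1.477 = 8.698
α = (k/(k−1))·(1 − Σσ²ᵢ/σ²_T) = (3/2)·(1 − 5.744/8.698) = 0.51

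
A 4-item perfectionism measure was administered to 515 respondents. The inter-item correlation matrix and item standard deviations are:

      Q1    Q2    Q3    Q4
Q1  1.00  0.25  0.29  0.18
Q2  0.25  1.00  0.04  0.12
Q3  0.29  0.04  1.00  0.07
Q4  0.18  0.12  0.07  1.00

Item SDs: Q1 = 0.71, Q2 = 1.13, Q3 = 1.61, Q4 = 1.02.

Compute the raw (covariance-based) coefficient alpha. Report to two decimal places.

Σσ²ᵢ = 0.71² + 1.13² + 1.61² + 1.02² = 5.4135
Covariances σ_ij = r_ij · s_i · s_j:
  σ(Q1,Q2) = 0.25 × 0.71 × 1.13 = 0.2006
  σ(Q1,Q3) = 0.29 × 0.71 × 1.61 = 0.3315
  σ(Q1,Q4) = 0.18 × 0.71 × 1.02 = 0.1304
  σ(Q2,Q3) = 0.04 × 1.13 × 1.61 = 0.0728
  σ(Q2,Q4) = 0.12 × 1.13 × 1.02 = 0.1383
  σ(Q3,Q4) = 0.07 × 1.61 × 1.02 = 0.1150
σ²_T = Σσ²ᵢ + 2·Σσ_ij = 5.4135 + 2 × 0.9886 = 7.3907
α = (4/3)·(1 − 5.4135/7.3907) = 0.36

α = 0.36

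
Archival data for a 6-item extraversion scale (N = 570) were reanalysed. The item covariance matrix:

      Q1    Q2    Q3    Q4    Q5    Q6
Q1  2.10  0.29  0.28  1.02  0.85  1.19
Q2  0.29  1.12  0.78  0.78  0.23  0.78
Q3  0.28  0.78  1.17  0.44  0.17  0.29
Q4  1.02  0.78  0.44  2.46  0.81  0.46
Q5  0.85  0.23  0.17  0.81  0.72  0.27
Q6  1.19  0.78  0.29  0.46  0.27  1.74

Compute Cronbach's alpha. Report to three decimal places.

Cronbach's alpha = 0.780

sum of item variances = 2.10 + 1.12 + 1.17 + 2.46 + 0.72 + 1.74 = 9.31
Σ_{i<j} σ_ij = 8.64
Var(T) = 9.31 + 2 × 8.64 = 26.59
α = (k/(k−1))·(1 − sum of item variances/Var(T)) = (6/5)·(1 − 9.31/26.59) = 0.780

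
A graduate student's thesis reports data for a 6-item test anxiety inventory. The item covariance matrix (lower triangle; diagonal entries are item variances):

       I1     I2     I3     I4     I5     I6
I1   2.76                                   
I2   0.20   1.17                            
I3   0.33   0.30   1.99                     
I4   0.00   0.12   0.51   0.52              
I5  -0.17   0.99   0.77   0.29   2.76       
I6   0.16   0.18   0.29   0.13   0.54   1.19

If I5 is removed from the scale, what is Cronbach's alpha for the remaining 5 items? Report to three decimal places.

Remaining items: I1, I2, I3, I4, I6 (k = 5).
sum of item variances = 2.76 + 1.17 + 1.99 + 0.52 + 1.19 = 7.63
σ²_T = 7.63 + 2 × 2.22 = 12.07
α (item deleted) = (5/4)·(1 − 7.63/12.07) = 0.460

Cronbach's alpha = 0.460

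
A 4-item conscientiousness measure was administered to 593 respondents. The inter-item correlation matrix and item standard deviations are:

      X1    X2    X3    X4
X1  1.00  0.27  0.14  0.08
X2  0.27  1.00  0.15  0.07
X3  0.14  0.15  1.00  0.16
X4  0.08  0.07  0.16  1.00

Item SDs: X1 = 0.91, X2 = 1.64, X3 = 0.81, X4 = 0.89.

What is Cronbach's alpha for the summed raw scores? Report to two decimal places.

Cronbach's alpha = 0.38

Σσ²ᵢ = 0.91² + 1.64² + 0.81² + 0.89² = 4.9659
Covariances σ_ij = r_ij · s_i · s_j:
  σ(X1,X2) = 0.27 × 0.91 × 1.64 = 0.4029
  σ(X1,X3) = 0.14 × 0.91 × 0.81 = 0.1032
  σ(X1,X4) = 0.08 × 0.91 × 0.89 = 0.0648
  σ(X2,X3) = 0.15 × 1.64 × 0.81 = 0.1993
  σ(X2,X4) = 0.07 × 1.64 × 0.89 = 0.1022
  σ(X3,X4) = 0.16 × 0.81 × 0.89 = 0.1153
σ²_T = Σσ²ᵢ + 2·Σσ_ij = 4.9659 + 2 × 0.9877 = 6.9413
α = (4/3)·(1 − 4.9659/6.9413) = 0.38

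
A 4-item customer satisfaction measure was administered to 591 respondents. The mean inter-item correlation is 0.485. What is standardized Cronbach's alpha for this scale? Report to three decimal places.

Standardized α = k·r̄ / (1 + (k−1)·r̄) = 4 × 0.485 / (1 + 3 × 0.485)
  = 1.9400 / 2.4550 = 0.790

α = 0.790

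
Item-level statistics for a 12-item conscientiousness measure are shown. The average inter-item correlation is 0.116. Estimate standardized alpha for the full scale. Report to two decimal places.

standardized alpha = 0.61

Standardized α = k·r̄ / (1 + (k−1)·r̄) = 12 × 0.116 / (1 + 11 × 0.116)
  = 1.3920 / 2.2760 = 0.61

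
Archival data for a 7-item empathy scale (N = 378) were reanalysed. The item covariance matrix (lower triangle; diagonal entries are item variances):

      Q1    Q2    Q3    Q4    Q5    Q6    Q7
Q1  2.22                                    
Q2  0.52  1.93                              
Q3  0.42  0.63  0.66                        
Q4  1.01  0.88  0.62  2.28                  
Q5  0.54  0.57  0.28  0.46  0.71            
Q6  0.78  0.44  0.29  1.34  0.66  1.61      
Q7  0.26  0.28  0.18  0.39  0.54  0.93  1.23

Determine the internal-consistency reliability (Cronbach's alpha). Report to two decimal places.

Σσ²ᵢ = 2.22 + 1.93 + 0.66 + 2.28 + 0.71 + 1.61 + 1.23 = 10.64
Σ_{i<j} σ_ij = 12.02
σ²_total = 10.64 + 2 × 12.02 = 34.68
α = (k/(k−1))·(1 − Σσ²ᵢ/σ²_total) = (7/6)·(1 − 10.64/34.68) = 0.81

α = 0.81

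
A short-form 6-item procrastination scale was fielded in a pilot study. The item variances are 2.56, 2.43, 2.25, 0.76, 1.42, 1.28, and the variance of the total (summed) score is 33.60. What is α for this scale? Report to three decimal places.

Σσᵢ² = 2.56 + 2.43 + 2.25 + 0.76 + 1.42 + 1.28 = 10.70
α = (k/(k−1))·(1 − Σσᵢ²/σ²_T) = (6/5)·(1 − 10.70/33.60) = 0.818

α = 0.818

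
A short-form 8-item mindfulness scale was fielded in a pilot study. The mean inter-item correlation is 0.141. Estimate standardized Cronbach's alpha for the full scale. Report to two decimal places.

Standardized α = k·r̄ / (1 + (k−1)·r̄) = 8 × 0.141 / (1 + 7 × 0.141)
  = 1.1280 / 1.9870 = 0.57

standardized Cronbach's alpha = 0.57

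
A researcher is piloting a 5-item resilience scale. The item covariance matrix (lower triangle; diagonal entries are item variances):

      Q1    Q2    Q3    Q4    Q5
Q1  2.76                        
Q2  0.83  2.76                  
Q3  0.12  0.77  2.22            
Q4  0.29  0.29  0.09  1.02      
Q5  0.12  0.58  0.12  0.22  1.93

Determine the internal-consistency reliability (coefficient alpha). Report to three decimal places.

sum of item variances = 2.76 + 2.76 + 2.22 + 1.02 + 1.93 = 10.69
Σ_{i<j} σ_ij = 3.43
σ²_T = 10.69 + 2 × 3.43 = 17.55
α = (k/(k−1))·(1 − sum of item variances/σ²_T) = (5/4)·(1 − 10.69/17.55) = 0.489

α = 0.489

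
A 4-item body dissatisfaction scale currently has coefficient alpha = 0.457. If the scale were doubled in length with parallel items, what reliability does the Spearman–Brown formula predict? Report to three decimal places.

Length factor m = 2
α' = m·α / (1 + (m−1)·α)
   = 2 × 0.457 / (1 + (2 − 1) × 0.457)
   = 0.9140 / 1.4570 = 0.627

predicted reliability = 0.627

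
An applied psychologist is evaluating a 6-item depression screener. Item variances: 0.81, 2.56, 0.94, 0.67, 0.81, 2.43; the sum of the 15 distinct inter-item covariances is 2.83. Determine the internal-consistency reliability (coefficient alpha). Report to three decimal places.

Σσᵢ² = 0.81 + 2.56 + 0.94 + 0.67 + 0.81 + 2.43 = 8.22
Sum of distinct covariances = 2.83
σ²_total = Σσᵢ² + 2·Σcov = 8.22 + 2 × 2.83 = 13.88
α = (6/5)·(1 − 8.22/13.88) = 0.489

coefficient alpha = 0.489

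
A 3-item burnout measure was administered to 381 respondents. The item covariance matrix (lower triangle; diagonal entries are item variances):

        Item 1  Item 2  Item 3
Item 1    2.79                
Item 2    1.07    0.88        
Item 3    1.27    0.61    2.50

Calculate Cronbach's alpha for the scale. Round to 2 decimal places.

Σσᵢ² = 2.79 + 0.88 + 2.50 = 6.17
Σ_{i<j} σ_ij = 2.95
total variance = 6.17 + 2 × 2.95 = 12.07
α = (k/(k−1))·(1 − Σσᵢ²/total variance) = (3/2)·(1 − 6.17/12.07) = 0.73

α = 0.73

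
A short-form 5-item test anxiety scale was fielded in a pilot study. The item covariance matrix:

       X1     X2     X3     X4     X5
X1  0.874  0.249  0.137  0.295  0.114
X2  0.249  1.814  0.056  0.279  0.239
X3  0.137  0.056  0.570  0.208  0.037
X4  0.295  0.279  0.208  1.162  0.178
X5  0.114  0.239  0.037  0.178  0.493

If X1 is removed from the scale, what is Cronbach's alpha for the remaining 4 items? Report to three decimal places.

Remaining items: X2, X3, X4, X5 (k = 4).
ΣVar(i) = 1.814 + 0.570 + 1.162 + 0.493 = 4.039
Var(T) = 4.039 + 2 × 0.997 = 6.033
α (item deleted) = (4/3)·(1 − 4.039/6.033) = 0.441

Cronbach's alpha = 0.441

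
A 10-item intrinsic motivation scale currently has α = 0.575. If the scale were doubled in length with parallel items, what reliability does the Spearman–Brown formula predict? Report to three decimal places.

Length factor m = 2
α' = m·α / (1 + (m−1)·α)
   = 2 × 0.575 / (1 + (2 − 1) × 0.575)
   = 1.1500 / 1.5750 = 0.730

predicted reliability = 0.730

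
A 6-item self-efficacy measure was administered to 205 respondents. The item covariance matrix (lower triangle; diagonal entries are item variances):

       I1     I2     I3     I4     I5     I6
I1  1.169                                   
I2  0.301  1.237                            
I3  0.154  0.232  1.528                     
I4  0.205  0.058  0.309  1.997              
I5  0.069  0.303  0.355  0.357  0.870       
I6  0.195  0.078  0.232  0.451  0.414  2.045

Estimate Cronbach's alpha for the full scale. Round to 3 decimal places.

α = 0.548

sum of item variances = 1.169 + 1.237 + 1.528 + 1.997 + 0.870 + 2.045 = 8.846
Sum of off-diagonal covariances = 3.713
σ²_T = 8.846 + 2 × 3.713 = 16.272
α = (k/(k−1))·(1 − sum of item variances/σ²_T) = (6/5)·(1 − 8.846/16.272) = 0.548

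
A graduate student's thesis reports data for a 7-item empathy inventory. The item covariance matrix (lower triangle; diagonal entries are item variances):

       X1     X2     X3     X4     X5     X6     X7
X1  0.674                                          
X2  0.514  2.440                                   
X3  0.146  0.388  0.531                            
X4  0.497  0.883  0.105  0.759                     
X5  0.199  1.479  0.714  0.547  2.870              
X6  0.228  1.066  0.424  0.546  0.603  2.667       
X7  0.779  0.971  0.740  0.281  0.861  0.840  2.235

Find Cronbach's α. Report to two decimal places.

α = 0.79

sum of item variances = 0.674 + 2.440 + 0.531 + 0.759 + 2.870 + 2.667 + 2.235 = 12.176
Σ_{i<j} σ_ij = 12.811
total variance = 12.176 + 2 × 12.811 = 37.798
α = (k/(k−1))·(1 − sum of item variances/total variance) = (7/6)·(1 − 12.176/37.798) = 0.79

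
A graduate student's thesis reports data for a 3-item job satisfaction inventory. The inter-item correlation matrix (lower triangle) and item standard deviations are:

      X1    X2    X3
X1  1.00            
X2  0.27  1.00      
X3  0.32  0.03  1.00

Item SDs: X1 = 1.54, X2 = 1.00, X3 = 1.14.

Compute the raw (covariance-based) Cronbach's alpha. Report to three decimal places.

Cronbach's alpha = 0.453

Σσ²ᵢ = 1.54² + 1.00² + 1.14² = 4.6712
Covariances σ_ij = r_ij · s_i · s_j:
  σ(X1,X2) = 0.27 × 1.54 × 1.00 = 0.4158
  σ(X1,X3) = 0.32 × 1.54 × 1.14 = 0.5618
  σ(X2,X3) = 0.03 × 1.00 × 1.14 = 0.0342
σ²_T = Σσ²ᵢ + 2·Σσ_ij = 4.6712 + 2 × 1.0118 = 6.6948
α = (3/2)·(1 − 4.6712/6.6948) = 0.453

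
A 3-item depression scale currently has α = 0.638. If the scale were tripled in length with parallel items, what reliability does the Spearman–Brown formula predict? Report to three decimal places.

predicted reliability = 0.841

Length factor m = 3
α' = m·α / (1 + (m−1)·α)
   = 3 × 0.638 / (1 + (3 − 1) × 0.638)
   = 1.9140 / 2.2760 = 0.841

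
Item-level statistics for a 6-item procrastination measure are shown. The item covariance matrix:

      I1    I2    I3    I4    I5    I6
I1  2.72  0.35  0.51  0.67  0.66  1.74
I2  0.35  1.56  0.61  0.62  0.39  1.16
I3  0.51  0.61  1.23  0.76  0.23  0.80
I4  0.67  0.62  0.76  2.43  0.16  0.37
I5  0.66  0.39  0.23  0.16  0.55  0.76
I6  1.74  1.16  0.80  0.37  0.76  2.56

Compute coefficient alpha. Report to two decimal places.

Σσ²ᵢ = 2.72 + 1.56 + 1.23 + 2.43 + 0.55 + 2.56 = 11.05
Σ_{i<j} σ_ij = 9.79
total variance = 11.05 + 2 × 9.79 = 30.63
α = (k/(k−1))·(1 − Σσ²ᵢ/total variance) = (6/5)·(1 − 11.05/30.63) = 0.77

α = 0.77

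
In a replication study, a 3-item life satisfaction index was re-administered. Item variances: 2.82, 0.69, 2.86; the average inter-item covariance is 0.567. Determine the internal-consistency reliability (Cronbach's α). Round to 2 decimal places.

Σσᵢ² = 2.82 + 0.69 + 2.86 = 6.37
Sum of the 3 distinct covariances = 3 × 0.567 = 1.701
Var(T) = Σσᵢ² + 2·Σcov = 6.37 + 2 × 1.701 = 9.772
α = (3/2)·(1 − 6.37/9.772) = 0.52

α = 0.52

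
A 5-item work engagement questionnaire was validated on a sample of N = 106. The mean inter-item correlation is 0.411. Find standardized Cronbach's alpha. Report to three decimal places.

standardized Cronbach's alpha = 0.777

Standardized α = k·r̄ / (1 + (k−1)·r̄) = 5 × 0.411 / (1 + 4 × 0.411)
  = 2.0550 / 2.6440 = 0.777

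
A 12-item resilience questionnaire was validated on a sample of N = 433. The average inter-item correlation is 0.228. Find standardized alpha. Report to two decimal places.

standardized alpha = 0.78

Standardized α = k·r̄ / (1 + (k−1)·r̄) = 12 × 0.228 / (1 + 11 × 0.228)
  = 2.7360 / 3.5080 = 0.78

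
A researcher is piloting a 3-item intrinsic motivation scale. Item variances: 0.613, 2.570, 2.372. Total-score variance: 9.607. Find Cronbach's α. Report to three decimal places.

Σσ²ᵢ = 0.613 + 2.570 + 2.372 = 5.555
α = (k/(k−1))·(1 − Σσ²ᵢ/σ²_total) = (3/2)·(1 − 5.555/9.607) = 0.633

α = 0.633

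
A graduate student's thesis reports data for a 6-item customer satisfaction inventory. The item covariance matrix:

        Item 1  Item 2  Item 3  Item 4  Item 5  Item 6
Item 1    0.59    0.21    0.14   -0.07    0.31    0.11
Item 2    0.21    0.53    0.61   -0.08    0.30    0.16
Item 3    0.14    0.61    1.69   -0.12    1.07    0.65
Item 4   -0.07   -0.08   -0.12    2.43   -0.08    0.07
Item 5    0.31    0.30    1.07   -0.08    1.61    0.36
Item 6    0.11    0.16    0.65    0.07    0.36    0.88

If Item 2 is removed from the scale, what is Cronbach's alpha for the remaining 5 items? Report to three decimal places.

α = 0.505

Remaining items: Item 1, Item 3, Item 4, Item 5, Item 6 (k = 5).
ΣVar(i) = 0.59 + 1.69 + 2.43 + 1.61 + 0.88 = 7.20
σ²_T = 7.20 + 2 × 2.44 = 12.08
α (item deleted) = (5/4)·(1 − 7.20/12.08) = 0.505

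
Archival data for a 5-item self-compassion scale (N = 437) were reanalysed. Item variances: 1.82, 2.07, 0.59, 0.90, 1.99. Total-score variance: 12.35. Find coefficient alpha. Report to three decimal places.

coefficient alpha = 0.504

ΣVar(i) = 1.82 + 2.07 + 0.59 + 0.90 + 1.99 = 7.37
α = (k/(k−1))·(1 − ΣVar(i)/σ²_T) = (5/4)·(1 − 7.37/12.35) = 0.504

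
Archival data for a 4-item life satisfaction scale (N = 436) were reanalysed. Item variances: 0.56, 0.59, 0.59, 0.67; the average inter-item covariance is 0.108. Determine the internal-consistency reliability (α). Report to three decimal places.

α = 0.466

Σσᵢ² = 0.56 + 0.59 + 0.59 + 0.67 = 2.41
Sum of the 6 distinct covariances = 6 × 0.108 = 0.648
σ²_total = Σσᵢ² + 2·Σcov = 2.41 + 2 × 0.648 = 3.706
α = (4/3)·(1 − 2.41/3.706) = 0.466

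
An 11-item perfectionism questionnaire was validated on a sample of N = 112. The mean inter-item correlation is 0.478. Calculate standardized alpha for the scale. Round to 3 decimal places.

standardized alpha = 0.910

Standardized α = k·r̄ / (1 + (k−1)·r̄) = 11 × 0.478 / (1 + 10 × 0.478)
  = 5.2580 / 5.7800 = 0.910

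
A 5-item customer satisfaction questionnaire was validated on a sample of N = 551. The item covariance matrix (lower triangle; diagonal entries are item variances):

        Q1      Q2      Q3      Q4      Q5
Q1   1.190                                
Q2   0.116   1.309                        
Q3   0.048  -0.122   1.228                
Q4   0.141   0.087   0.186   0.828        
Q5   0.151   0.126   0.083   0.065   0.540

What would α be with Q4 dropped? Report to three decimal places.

Remaining items: Q1, Q2, Q3, Q5 (k = 4).
sum of item variances = 1.190 + 1.309 + 1.228 + 0.540 = 4.267
σ²_T = 4.267 + 2 × 0.402 = 5.071
α (item deleted) = (4/3)·(1 − 4.267/5.071) = 0.211

α = 0.211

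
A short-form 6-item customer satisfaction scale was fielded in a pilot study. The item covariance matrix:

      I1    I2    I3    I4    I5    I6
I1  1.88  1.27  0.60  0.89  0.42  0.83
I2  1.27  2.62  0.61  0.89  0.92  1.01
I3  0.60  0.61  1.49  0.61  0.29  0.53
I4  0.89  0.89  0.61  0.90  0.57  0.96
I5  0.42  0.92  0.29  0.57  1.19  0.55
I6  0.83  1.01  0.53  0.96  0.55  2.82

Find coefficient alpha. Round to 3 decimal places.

Σσᵢ² = 1.88 + 2.62 + 1.49 + 0.90 + 1.19 + 2.82 = 10.90
Sum of off-diagonal covariances = 10.95
Var(T) = 10.90 + 2 × 10.95 = 32.80
α = (k/(k−1))·(1 − Σσᵢ²/Var(T)) = (6/5)·(1 − 10.90/32.80) = 0.801

α = 0.801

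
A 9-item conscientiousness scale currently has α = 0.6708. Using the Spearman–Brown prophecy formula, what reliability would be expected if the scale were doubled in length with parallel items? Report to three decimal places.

predicted reliability = 0.803

Length factor m = 2
α' = m·α / (1 + (m−1)·α)
   = 2 × 0.6708 / (1 + (2 − 1) × 0.6708)
   = 1.3416 / 1.6708 = 0.803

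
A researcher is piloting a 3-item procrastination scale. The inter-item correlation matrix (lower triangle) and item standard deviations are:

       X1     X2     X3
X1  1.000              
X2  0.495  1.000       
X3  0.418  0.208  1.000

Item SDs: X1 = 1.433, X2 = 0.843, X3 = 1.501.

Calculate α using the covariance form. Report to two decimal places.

α = 0.62

Σσ²ᵢ = 1.433² + 0.843² + 1.501² = 5.0171
Covariances σ_ij = r_ij · s_i · s_j:
  σ(X1,X2) = 0.495 × 1.433 × 0.843 = 0.5980
  σ(X1,X3) = 0.418 × 1.433 × 1.501 = 0.8991
  σ(X2,X3) = 0.208 × 0.843 × 1.501 = 0.2632
σ²_T = Σσ²ᵢ + 2·Σσ_ij = 5.0171 + 2 × 1.7603 = 8.5377
α = (3/2)·(1 − 5.0171/8.5377) = 0.62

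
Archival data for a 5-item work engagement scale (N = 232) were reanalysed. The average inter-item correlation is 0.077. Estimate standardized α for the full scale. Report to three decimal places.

Standardized α = k·r̄ / (1 + (k−1)·r̄) = 5 × 0.077 / (1 + 4 × 0.077)
  = 0.3850 / 1.3080 = 0.294

α = 0.294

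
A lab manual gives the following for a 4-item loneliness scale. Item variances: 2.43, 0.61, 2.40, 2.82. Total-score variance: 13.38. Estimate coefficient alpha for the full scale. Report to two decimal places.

α = 0.51

Σσ²ᵢ = 2.43 + 0.61 + 2.40 + 2.82 = 8.26
α = (k/(k−1))·(1 − Σσ²ᵢ/σ²_T) = (4/3)·(1 − 8.26/13.38) = 0.51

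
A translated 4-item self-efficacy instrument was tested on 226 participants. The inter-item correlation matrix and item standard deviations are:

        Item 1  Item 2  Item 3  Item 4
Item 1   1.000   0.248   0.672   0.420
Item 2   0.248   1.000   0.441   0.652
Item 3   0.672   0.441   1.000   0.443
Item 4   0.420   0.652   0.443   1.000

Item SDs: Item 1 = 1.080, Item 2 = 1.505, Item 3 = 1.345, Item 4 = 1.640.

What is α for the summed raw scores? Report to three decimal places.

Σσ²ᵢ = 1.080² + 1.505² + 1.345² + 1.640² = 7.9300
Covariances σ_ij = r_ij · s_i · s_j:
  σ(Item 1,Item 2) = 0.248 × 1.080 × 1.505 = 0.4031
  σ(Item 1,Item 3) = 0.672 × 1.080 × 1.345 = 0.9761
  σ(Item 1,Item 4) = 0.420 × 1.080 × 1.640 = 0.7439
  σ(Item 2,Item 3) = 0.441 × 1.505 × 1.345 = 0.8927
  σ(Item 2,Item 4) = 0.652 × 1.505 × 1.640 = 1.6093
  σ(Item 3,Item 4) = 0.443 × 1.345 × 1.640 = 0.9772
σ²_T = Σσ²ᵢ + 2·Σσ_ij = 7.9300 + 2 × 5.6023 = 19.1346
α = (4/3)·(1 − 7.9300/19.1346) = 0.781

α = 0.781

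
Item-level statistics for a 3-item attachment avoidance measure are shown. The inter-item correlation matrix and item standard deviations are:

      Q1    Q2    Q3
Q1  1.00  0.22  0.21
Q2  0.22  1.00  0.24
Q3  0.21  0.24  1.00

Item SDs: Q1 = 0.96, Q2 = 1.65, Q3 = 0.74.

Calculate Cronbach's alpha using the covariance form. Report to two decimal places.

Σσ²ᵢ = 0.96² + 1.65² + 0.74² = 4.1917
Covariances σ_ij = r_ij · s_i · s_j:
  σ(Q1,Q2) = 0.22 × 0.96 × 1.65 = 0.3485
  σ(Q1,Q3) = 0.21 × 0.96 × 0.74 = 0.1492
  σ(Q2,Q3) = 0.24 × 1.65 × 0.74 = 0.2930
σ²_T = Σσ²ᵢ + 2·Σσ_ij = 4.1917 + 2 × 0.7907 = 5.7731
α = (3/2)·(1 − 4.1917/5.7731) = 0.41

α = 0.41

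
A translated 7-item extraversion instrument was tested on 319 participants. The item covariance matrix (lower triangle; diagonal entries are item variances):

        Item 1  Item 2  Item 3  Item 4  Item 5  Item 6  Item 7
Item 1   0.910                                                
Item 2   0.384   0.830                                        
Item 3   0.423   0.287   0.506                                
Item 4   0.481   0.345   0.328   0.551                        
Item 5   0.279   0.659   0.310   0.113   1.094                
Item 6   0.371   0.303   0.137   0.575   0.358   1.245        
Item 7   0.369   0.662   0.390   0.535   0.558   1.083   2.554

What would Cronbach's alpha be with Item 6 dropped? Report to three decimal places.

Remaining items: Item 1, Item 2, Item 3, Item 4, Item 5, Item 7 (k = 6).
ΣVar(i) = 0.910 + 0.830 + 0.506 + 0.551 + 1.094 + 2.554 = 6.445
σ²_T = 6.445 + 2 × 6.123 = 18.691
α (item deleted) = (6/5)·(1 − 6.445/18.691) = 0.786

α = 0.786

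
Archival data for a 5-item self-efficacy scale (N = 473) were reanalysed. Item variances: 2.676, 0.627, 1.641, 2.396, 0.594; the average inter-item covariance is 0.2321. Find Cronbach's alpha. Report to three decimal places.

α = 0.461

Σσ²ᵢ = 2.676 + 0.627 + 1.641 + 2.396 + 0.594 = 7.934
Sum of the 10 distinct covariances = 10 × 0.2321 = 2.3210
total variance = Σσ²ᵢ + 2·Σcov = 7.934 + 2 × 2.3210 = 12.5760
α = (5/4)·(1 − 7.934/12.5760) = 0.461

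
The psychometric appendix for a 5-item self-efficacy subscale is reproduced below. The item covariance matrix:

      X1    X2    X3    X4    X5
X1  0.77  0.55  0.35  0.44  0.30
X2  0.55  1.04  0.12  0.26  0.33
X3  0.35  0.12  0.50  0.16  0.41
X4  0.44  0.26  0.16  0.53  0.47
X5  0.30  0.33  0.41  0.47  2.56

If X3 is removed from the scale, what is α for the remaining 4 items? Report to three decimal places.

Remaining items: X1, X2, X4, X5 (k = 4).
ΣVar(i) = 0.77 + 1.04 + 0.53 + 2.56 = 4.90
Var(T) = 4.90 + 2 × 2.35 = 9.60
α (item deleted) = (4/3)·(1 − 4.90/9.60) = 0.653

α = 0.653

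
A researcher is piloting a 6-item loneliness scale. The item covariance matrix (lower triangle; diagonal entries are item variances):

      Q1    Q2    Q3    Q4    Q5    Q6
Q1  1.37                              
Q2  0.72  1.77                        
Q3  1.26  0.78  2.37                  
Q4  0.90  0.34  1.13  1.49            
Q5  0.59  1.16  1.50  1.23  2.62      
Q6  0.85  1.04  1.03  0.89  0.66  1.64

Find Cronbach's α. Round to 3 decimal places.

sum of item variances = 1.37 + 1.77 + 2.37 + 1.49 + 2.62 + 1.64 = 11.26
Sum of the distinct covariances = 14.08
σ²_T = 11.26 + 2 × 14.08 = 39.42
α = (k/(k−1))·(1 − sum of item variances/σ²_T) = (6/5)·(1 − 11.26/39.42) = 0.857

Cronbach's α = 0.857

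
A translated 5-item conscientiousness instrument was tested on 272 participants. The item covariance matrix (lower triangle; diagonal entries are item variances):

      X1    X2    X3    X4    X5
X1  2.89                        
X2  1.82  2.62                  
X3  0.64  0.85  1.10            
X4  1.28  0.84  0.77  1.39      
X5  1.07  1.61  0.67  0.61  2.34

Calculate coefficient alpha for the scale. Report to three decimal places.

Σσ²ᵢ = 2.89 + 2.62 + 1.10 + 1.39 + 2.34 = 10.34
Sum of off-diagonal covariances = 10.16
σ²_total = 10.34 + 2 × 10.16 = 30.66
α = (k/(k−1))·(1 − Σσ²ᵢ/σ²_total) = (5/4)·(1 − 10.34/30.66) = 0.828

α = 0.828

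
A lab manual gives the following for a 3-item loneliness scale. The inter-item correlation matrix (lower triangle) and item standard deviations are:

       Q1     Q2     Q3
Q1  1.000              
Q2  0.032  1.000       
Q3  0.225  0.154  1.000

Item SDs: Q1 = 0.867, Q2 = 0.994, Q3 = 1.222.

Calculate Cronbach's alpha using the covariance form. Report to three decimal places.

Σσ²ᵢ = 0.867² + 0.994² + 1.222² = 3.2330
Covariances σ_ij = r_ij · s_i · s_j:
  σ(Q1,Q2) = 0.032 × 0.867 × 0.994 = 0.0276
  σ(Q1,Q3) = 0.225 × 0.867 × 1.222 = 0.2384
  σ(Q2,Q3) = 0.154 × 0.994 × 1.222 = 0.1871
σ²_T = Σσ²ᵢ + 2·Σσ_ij = 3.2330 + 2 × 0.4531 = 4.1392
α = (3/2)·(1 − 3.2330/4.1392) = 0.328

Cronbach's alpha = 0.328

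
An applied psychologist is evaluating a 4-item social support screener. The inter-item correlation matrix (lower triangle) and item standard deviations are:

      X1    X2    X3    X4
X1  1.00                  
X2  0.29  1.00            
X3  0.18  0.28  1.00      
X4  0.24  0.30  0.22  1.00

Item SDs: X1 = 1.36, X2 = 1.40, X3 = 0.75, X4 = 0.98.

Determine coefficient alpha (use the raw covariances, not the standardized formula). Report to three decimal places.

coefficient alpha = 0.559

Σσ²ᵢ = 1.36² + 1.40² + 0.75² + 0.98² = 5.3325
Covariances σ_ij = r_ij · s_i · s_j:
  σ(X1,X2) = 0.29 × 1.36 × 1.40 = 0.5522
  σ(X1,X3) = 0.18 × 1.36 × 0.75 = 0.1836
  σ(X1,X4) = 0.24 × 1.36 × 0.98 = 0.3199
  σ(X2,X3) = 0.28 × 1.40 × 0.75 = 0.2940
  σ(X2,X4) = 0.30 × 1.40 × 0.98 = 0.4116
  σ(X3,X4) = 0.22 × 0.75 × 0.98 = 0.1617
σ²_T = Σσ²ᵢ + 2·Σσ_ij = 5.3325 + 2 × 1.9230 = 9.1785
α = (4/3)·(1 − 5.3325/9.1785) = 0.559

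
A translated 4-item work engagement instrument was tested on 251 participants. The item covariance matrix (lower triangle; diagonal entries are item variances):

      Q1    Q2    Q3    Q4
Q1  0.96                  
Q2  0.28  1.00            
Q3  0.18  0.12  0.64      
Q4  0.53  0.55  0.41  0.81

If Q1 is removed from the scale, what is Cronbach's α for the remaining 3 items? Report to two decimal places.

Remaining items: Q2, Q3, Q4 (k = 3).
Σσᵢ² = 1.00 + 0.64 + 0.81 = 2.45
σ²_total = 2.45 + 2 × 1.08 = 4.61
α (item deleted) = (3/2)·(1 − 2.45/4.61) = 0.70

α = 0.70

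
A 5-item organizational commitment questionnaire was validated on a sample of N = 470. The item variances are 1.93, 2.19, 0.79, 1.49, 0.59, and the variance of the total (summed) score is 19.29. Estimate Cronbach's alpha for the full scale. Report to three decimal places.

Cronbach's alpha = 0.797

Σσᵢ² = 1.93 + 2.19 + 0.79 + 1.49 + 0.59 = 6.99
α = (k/(k−1))·(1 − Σσᵢ²/Var(T)) = (5/4)·(1 − 6.99/19.29) = 0.797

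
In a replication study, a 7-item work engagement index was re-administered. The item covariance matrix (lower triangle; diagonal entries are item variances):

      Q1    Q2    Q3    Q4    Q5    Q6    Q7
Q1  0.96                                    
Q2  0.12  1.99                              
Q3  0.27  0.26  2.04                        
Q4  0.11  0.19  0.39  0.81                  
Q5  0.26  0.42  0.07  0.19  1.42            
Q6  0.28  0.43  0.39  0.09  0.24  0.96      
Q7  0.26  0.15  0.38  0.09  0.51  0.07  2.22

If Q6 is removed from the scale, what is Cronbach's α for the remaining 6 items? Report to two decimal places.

Remaining items: Q1, Q2, Q3, Q4, Q5, Q7 (k = 6).
sum of item variances = 0.96 + 1.99 + 2.04 + 0.81 + 1.42 + 2.22 = 9.44
Var(T) = 9.44 + 2 × 3.67 = 16.78
α (item deleted) = (6/5)·(1 − 9.44/16.78) = 0.52

Cronbach's α = 0.52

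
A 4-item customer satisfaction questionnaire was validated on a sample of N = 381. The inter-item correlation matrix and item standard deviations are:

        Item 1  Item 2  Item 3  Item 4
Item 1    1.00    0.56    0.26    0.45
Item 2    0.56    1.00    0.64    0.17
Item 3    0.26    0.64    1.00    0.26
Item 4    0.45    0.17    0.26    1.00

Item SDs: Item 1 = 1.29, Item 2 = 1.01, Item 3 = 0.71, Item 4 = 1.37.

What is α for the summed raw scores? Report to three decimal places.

α = 0.689

Σσ²ᵢ = 1.29² + 1.01² + 0.71² + 1.37² = 5.0652
Covariances σ_ij = r_ij · s_i · s_j:
  σ(Item 1,Item 2) = 0.56 × 1.29 × 1.01 = 0.7296
  σ(Item 1,Item 3) = 0.26 × 1.29 × 0.71 = 0.2381
  σ(Item 1,Item 4) = 0.45 × 1.29 × 1.37 = 0.7953
  σ(Item 2,Item 3) = 0.64 × 1.01 × 0.71 = 0.4589
  σ(Item 2,Item 4) = 0.17 × 1.01 × 1.37 = 0.2352
  σ(Item 3,Item 4) = 0.26 × 0.71 × 1.37 = 0.2529
σ²_T = Σσ²ᵢ + 2·Σσ_ij = 5.0652 + 2 × 2.7100 = 10.4852
α = (4/3)·(1 − 5.0652/10.4852) = 0.689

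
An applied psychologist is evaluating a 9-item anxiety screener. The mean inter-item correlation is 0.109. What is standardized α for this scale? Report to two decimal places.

standardized α = 0.52

Standardized α = k·r̄ / (1 + (k−1)·r̄) = 9 × 0.109 / (1 + 8 × 0.109)
  = 0.9810 / 1.8720 = 0.52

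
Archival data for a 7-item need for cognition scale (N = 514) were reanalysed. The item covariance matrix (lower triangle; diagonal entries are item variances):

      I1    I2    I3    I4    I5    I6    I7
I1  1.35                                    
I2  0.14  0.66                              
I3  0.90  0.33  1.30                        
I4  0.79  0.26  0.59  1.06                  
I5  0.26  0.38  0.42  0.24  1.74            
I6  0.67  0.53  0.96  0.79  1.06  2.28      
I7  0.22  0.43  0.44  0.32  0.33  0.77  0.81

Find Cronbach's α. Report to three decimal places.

α = 0.819

Σσ²ᵢ = 1.35 + 0.66 + 1.30 + 1.06 + 1.74 + 2.28 + 0.81 = 9.20
Σ_{i<j} σ_ij = 10.83
total variance = 9.20 + 2 × 10.83 = 30.86
α = (k/(k−1))·(1 − Σσ²ᵢ/total variance) = (7/6)·(1 − 9.20/30.86) = 0.819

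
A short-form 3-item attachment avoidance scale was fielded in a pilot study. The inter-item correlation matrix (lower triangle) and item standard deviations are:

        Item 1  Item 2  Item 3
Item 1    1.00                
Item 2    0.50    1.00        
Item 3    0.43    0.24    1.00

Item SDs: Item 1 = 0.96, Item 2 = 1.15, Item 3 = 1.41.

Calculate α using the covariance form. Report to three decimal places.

α = 0.628

Σσ²ᵢ = 0.96² + 1.15² + 1.41² = 4.2322
Covariances σ_ij = r_ij · s_i · s_j:
  σ(Item 1,Item 2) = 0.50 × 0.96 × 1.15 = 0.5520
  σ(Item 1,Item 3) = 0.43 × 0.96 × 1.41 = 0.5820
  σ(Item 2,Item 3) = 0.24 × 1.15 × 1.41 = 0.3892
σ²_T = Σσ²ᵢ + 2·Σσ_ij = 4.2322 + 2 × 1.5232 = 7.2786
α = (3/2)·(1 − 4.2322/7.2786) = 0.628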